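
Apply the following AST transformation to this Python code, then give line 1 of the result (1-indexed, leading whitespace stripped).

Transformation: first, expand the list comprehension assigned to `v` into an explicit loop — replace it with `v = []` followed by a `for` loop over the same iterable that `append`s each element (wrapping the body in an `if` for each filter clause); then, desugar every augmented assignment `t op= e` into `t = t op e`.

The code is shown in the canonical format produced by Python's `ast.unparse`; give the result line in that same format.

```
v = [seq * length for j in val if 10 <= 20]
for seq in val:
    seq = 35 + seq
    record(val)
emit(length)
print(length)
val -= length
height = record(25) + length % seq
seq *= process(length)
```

Transformed code:
v = []
for j in val:
    if 10 <= 20:
        v.append(seq * length)
for seq in val:
    seq = 35 + seq
    record(val)
emit(length)
print(length)
val = val - length
height = record(25) + length % seq
seq = seq * process(length)

v = []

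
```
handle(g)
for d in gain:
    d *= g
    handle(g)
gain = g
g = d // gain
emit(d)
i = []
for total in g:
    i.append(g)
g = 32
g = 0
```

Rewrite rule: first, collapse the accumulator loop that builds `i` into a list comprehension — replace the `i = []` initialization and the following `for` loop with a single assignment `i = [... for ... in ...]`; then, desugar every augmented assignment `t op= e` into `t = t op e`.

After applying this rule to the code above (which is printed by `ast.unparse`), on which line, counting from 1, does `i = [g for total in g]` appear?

8

Transformed code:
handle(g)
for d in gain:
    d = d * g
    handle(g)
gain = g
g = d // gain
emit(d)
i = [g for total in g]
g = 32
g = 0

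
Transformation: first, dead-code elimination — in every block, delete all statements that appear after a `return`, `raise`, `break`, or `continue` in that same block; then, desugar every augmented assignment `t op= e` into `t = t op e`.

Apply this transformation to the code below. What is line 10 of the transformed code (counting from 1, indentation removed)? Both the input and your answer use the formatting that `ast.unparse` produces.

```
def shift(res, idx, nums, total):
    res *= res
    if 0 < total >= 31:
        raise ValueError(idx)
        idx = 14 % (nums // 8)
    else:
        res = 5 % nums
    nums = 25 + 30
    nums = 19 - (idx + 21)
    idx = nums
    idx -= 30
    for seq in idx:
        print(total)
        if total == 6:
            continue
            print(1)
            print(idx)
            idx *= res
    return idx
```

idx = idx - 30

Transformed code:
def shift(res, idx, nums, total):
    res = res * res
    if 0 < total >= 31:
        raise ValueError(idx)
    else:
        res = 5 % nums
    nums = 25 + 30
    nums = 19 - (idx + 21)
    idx = nums
    idx = idx - 30
    for seq in idx:
        print(total)
        if total == 6:
            continue
    return idx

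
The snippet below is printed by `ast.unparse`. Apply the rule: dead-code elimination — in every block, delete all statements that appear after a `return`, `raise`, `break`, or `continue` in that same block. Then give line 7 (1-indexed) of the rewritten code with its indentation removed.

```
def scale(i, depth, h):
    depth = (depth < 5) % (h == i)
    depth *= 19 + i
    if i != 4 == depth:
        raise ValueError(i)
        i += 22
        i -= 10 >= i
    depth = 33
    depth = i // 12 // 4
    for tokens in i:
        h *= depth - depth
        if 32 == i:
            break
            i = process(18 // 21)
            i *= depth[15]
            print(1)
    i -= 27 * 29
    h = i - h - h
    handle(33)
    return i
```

Transformed code:
def scale(i, depth, h):
    depth = (depth < 5) % (h == i)
    depth *= 19 + i
    if i != 4 == depth:
        raise ValueError(i)
    depth = 33
    depth = i // 12 // 4
    for tokens in i:
        h *= depth - depth
        if 32 == i:
            break
    i -= 27 * 29
    h = i - h - h
    handle(33)
    return i

depth = i // 12 // 4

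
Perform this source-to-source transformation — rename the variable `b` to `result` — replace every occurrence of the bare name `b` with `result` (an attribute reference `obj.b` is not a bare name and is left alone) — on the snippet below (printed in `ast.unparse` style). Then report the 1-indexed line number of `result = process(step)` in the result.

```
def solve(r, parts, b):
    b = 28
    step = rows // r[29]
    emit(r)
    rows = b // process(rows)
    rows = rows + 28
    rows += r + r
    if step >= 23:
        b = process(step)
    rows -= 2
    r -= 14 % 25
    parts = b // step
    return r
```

9

Transformed code:
def solve(r, parts, result):
    result = 28
    step = rows // r[29]
    emit(r)
    rows = result // process(rows)
    rows = rows + 28
    rows += r + r
    if step >= 23:
        result = process(step)
    rows -= 2
    r -= 14 % 25
    parts = result // step
    return r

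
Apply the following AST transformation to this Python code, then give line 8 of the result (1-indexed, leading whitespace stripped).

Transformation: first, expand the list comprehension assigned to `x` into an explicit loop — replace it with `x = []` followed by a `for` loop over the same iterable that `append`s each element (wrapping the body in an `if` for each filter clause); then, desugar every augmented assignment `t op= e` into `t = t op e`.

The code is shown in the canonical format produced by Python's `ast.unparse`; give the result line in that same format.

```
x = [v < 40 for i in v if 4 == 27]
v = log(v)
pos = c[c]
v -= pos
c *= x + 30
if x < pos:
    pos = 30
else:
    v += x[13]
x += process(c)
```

c = c * (x + 30)

Transformed code:
x = []
for i in v:
    if 4 == 27:
        x.append(v < 40)
v = log(v)
pos = c[c]
v = v - pos
c = c * (x + 30)
if x < pos:
    pos = 30
else:
    v = v + x[13]
x = x + process(c)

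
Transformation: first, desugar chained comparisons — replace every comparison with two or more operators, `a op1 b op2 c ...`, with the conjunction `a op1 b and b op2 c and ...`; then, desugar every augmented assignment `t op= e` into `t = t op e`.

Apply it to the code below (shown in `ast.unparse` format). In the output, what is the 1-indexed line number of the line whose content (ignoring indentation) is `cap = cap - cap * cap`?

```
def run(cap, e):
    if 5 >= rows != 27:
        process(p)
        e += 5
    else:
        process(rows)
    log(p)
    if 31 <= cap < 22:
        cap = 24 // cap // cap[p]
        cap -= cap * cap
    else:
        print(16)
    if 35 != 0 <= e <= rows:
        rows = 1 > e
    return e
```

Transformed code:
def run(cap, e):
    if 5 >= rows and rows != 27:
        process(p)
        e = e + 5
    else:
        process(rows)
    log(p)
    if 31 <= cap and cap < 22:
        cap = 24 // cap // cap[p]
        cap = cap - cap * cap
    else:
        print(16)
    if 35 != 0 and 0 <= e and (e <= rows):
        rows = 1 > e
    return e

10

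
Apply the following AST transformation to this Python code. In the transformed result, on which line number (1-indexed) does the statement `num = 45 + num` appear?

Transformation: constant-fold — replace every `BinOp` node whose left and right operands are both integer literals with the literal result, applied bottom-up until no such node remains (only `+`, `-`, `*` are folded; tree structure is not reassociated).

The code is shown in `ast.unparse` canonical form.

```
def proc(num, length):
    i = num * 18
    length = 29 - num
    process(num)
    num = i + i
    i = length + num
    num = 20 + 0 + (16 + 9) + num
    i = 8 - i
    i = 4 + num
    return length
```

Transformed code:
def proc(num, length):
    i = num * 18
    length = 29 - num
    process(num)
    num = i + i
    i = length + num
    num = 45 + num
    i = 8 - i
    i = 4 + num
    return length

7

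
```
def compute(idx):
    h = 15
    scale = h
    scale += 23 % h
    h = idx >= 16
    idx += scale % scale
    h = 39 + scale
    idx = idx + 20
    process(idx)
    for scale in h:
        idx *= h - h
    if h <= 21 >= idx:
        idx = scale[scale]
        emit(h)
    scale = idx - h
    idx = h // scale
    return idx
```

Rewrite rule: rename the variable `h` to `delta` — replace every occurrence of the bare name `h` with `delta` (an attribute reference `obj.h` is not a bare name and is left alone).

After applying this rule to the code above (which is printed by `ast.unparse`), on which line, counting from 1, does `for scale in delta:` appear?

Transformed code:
def compute(idx):
    delta = 15
    scale = delta
    scale += 23 % delta
    delta = idx >= 16
    idx += scale % scale
    delta = 39 + scale
    idx = idx + 20
    process(idx)
    for scale in delta:
        idx *= delta - delta
    if delta <= 21 >= idx:
        idx = scale[scale]
        emit(delta)
    scale = idx - delta
    idx = delta // scale
    return idx

10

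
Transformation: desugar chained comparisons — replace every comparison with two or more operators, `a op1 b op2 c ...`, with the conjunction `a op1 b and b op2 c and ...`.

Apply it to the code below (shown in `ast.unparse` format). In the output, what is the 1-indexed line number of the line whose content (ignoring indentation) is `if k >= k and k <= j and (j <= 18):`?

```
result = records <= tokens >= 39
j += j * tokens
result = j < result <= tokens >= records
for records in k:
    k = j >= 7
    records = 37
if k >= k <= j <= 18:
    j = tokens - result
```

Transformed code:
result = records <= tokens and tokens >= 39
j += j * tokens
result = j < result and result <= tokens and (tokens >= records)
for records in k:
    k = j >= 7
    records = 37
if k >= k and k <= j and (j <= 18):
    j = tokens - result

7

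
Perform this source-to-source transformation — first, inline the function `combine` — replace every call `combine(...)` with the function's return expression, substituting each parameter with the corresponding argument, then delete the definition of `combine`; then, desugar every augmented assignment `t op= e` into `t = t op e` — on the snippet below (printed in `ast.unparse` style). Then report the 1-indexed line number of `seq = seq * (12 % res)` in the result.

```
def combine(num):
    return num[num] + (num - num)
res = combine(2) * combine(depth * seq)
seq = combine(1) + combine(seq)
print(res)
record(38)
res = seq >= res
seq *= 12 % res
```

Transformed code:
res = (2[2] + (2 - 2)) * ((depth * seq)[depth * seq] + (depth * seq - depth * seq))
seq = 1[1] + (1 - 1) + (seq[seq] + (seq - seq))
print(res)
record(38)
res = seq >= res
seq = seq * (12 % res)

6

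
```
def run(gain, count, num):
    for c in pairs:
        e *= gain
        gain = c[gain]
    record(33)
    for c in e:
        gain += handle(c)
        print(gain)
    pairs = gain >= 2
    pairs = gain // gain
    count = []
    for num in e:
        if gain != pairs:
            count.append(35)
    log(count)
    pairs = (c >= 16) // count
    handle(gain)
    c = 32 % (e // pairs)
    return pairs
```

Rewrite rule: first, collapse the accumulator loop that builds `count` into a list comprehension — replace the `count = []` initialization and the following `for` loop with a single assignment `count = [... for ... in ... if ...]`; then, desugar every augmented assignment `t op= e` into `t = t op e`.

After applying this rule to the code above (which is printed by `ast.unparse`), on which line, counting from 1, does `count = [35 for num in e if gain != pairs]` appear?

Transformed code:
def run(gain, count, num):
    for c in pairs:
        e = e * gain
        gain = c[gain]
    record(33)
    for c in e:
        gain = gain + handle(c)
        print(gain)
    pairs = gain >= 2
    pairs = gain // gain
    count = [35 for num in e if gain != pairs]
    log(count)
    pairs = (c >= 16) // count
    handle(gain)
    c = 32 % (e // pairs)
    return pairs

11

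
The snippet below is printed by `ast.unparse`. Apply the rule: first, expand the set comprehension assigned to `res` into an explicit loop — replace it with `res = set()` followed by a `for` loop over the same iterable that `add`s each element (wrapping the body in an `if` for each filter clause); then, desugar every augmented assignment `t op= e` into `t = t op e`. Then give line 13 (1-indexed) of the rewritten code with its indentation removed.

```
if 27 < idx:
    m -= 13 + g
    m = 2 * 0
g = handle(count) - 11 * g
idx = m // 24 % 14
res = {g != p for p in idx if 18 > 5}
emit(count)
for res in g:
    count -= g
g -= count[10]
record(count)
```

g = g - count[10]

Transformed code:
if 27 < idx:
    m = m - (13 + g)
    m = 2 * 0
g = handle(count) - 11 * g
idx = m // 24 % 14
res = set()
for p in idx:
    if 18 > 5:
        res.add(g != p)
emit(count)
for res in g:
    count = count - g
g = g - count[10]
record(count)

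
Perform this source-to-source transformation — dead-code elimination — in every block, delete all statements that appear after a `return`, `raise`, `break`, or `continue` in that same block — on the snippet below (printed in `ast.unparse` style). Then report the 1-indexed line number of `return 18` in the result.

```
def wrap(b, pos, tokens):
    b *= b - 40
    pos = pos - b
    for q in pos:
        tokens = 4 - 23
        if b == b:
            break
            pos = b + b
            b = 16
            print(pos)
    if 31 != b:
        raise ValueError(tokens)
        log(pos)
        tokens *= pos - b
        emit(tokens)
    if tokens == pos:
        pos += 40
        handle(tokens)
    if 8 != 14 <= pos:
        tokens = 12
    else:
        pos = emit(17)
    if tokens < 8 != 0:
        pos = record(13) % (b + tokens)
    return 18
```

Transformed code:
def wrap(b, pos, tokens):
    b *= b - 40
    pos = pos - b
    for q in pos:
        tokens = 4 - 23
        if b == b:
            break
    if 31 != b:
        raise ValueError(tokens)
    if tokens == pos:
        pos += 40
        handle(tokens)
    if 8 != 14 <= pos:
        tokens = 12
    else:
        pos = emit(17)
    if tokens < 8 != 0:
        pos = record(13) % (b + tokens)
    return 18

19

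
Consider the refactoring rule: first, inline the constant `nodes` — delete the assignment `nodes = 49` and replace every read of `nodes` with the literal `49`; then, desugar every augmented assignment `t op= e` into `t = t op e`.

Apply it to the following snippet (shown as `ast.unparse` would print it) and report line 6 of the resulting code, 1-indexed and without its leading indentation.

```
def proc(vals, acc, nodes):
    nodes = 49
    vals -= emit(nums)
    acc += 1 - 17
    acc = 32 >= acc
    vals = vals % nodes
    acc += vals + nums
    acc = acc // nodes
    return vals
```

Transformed code:
def proc(vals, acc, nodes):
    vals = vals - emit(nums)
    acc = acc + (1 - 17)
    acc = 32 >= acc
    vals = vals % 49
    acc = acc + (vals + nums)
    acc = acc // 49
    return vals

acc = acc + (vals + nums)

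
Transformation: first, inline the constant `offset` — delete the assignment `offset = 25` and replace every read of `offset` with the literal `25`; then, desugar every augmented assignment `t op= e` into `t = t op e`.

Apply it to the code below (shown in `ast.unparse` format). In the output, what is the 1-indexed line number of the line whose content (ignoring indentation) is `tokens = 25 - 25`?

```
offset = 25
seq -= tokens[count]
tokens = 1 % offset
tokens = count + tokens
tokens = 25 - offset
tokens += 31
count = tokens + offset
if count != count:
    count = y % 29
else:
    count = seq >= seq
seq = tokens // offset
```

Transformed code:
seq = seq - tokens[count]
tokens = 1 % 25
tokens = count + tokens
tokens = 25 - 25
tokens = tokens + 31
count = tokens + 25
if count != count:
    count = y % 29
else:
    count = seq >= seq
seq = tokens // 25

4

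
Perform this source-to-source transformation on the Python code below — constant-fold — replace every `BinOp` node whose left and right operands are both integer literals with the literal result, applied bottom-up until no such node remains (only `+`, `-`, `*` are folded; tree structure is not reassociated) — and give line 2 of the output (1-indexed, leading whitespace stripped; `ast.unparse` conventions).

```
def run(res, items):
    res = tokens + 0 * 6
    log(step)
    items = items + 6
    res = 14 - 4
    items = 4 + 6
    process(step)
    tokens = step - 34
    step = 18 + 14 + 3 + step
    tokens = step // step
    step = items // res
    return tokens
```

res = tokens + 0

Transformed code:
def run(res, items):
    res = tokens + 0
    log(step)
    items = items + 6
    res = 10
    items = 10
    process(step)
    tokens = step - 34
    step = 35 + step
    tokens = step // step
    step = items // res
    return tokens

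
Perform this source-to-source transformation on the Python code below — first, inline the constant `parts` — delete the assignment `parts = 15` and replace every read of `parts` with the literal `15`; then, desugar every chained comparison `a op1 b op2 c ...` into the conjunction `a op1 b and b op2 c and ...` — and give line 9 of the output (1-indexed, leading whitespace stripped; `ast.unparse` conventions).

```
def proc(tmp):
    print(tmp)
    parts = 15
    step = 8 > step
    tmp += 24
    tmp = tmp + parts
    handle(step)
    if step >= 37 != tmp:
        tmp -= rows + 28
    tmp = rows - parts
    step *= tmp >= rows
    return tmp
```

Transformed code:
def proc(tmp):
    print(tmp)
    step = 8 > step
    tmp += 24
    tmp = tmp + 15
    handle(step)
    if step >= 37 and 37 != tmp:
        tmp -= rows + 28
    tmp = rows - 15
    step *= tmp >= rows
    return tmp

tmp = rows - 15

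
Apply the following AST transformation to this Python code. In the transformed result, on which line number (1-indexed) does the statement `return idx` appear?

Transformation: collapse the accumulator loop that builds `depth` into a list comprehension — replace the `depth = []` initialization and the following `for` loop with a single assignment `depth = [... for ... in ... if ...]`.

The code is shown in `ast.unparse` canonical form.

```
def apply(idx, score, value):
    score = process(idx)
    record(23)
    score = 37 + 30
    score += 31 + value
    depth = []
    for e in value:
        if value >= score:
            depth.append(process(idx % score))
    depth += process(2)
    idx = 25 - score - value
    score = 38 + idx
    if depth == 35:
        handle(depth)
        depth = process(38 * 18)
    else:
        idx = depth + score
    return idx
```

Transformed code:
def apply(idx, score, value):
    score = process(idx)
    record(23)
    score = 37 + 30
    score += 31 + value
    depth = [process(idx % score) for e in value if value >= score]
    depth += process(2)
    idx = 25 - score - value
    score = 38 + idx
    if depth == 35:
        handle(depth)
        depth = process(38 * 18)
    else:
        idx = depth + score
    return idx

15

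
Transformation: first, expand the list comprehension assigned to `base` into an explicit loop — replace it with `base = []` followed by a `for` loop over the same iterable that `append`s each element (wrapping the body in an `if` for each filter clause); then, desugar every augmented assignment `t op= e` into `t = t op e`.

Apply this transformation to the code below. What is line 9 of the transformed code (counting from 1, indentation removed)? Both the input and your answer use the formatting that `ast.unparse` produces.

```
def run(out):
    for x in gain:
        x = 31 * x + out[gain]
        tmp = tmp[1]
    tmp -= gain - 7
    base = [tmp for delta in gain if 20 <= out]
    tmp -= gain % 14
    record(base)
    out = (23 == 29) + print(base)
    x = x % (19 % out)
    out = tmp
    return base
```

base.append(tmp)

Transformed code:
def run(out):
    for x in gain:
        x = 31 * x + out[gain]
        tmp = tmp[1]
    tmp = tmp - (gain - 7)
    base = []
    for delta in gain:
        if 20 <= out:
            base.append(tmp)
    tmp = tmp - gain % 14
    record(base)
    out = (23 == 29) + print(base)
    x = x % (19 % out)
    out = tmp
    return base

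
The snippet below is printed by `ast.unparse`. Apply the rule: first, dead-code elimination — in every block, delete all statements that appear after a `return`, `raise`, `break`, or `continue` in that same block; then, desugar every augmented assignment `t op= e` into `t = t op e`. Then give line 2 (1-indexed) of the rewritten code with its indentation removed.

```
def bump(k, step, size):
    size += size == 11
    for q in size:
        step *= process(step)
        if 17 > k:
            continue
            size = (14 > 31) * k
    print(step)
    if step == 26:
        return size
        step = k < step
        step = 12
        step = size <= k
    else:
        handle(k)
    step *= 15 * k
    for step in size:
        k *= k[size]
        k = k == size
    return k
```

Transformed code:
def bump(k, step, size):
    size = size + (size == 11)
    for q in size:
        step = step * process(step)
        if 17 > k:
            continue
    print(step)
    if step == 26:
        return size
    else:
        handle(k)
    step = step * (15 * k)
    for step in size:
        k = k * k[size]
        k = k == size
    return k

size = size + (size == 11)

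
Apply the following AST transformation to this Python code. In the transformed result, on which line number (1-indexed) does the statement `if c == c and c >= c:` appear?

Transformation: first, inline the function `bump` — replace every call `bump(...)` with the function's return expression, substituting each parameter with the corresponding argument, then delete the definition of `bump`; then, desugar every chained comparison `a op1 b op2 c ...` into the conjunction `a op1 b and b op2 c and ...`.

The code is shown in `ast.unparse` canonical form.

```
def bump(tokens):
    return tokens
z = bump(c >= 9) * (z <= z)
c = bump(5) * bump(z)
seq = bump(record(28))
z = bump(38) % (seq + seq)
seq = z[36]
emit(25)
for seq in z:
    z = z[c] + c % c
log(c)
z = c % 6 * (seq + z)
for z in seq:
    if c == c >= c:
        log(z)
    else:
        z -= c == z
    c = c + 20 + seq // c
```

Transformed code:
z = (c >= 9) * (z <= z)
c = 5 * z
seq = record(28)
z = 38 % (seq + seq)
seq = z[36]
emit(25)
for seq in z:
    z = z[c] + c % c
log(c)
z = c % 6 * (seq + z)
for z in seq:
    if c == c and c >= c:
        log(z)
    else:
        z -= c == z
    c = c + 20 + seq // c

12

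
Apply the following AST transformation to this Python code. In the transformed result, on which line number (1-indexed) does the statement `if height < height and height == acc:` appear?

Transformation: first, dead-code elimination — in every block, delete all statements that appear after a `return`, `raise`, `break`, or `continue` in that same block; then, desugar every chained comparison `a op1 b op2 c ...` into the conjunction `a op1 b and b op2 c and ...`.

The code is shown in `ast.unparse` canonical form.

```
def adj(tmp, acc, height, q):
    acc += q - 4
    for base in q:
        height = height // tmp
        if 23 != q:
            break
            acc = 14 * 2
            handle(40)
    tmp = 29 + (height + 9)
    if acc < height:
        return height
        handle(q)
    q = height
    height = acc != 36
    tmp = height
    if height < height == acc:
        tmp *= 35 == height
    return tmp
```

Transformed code:
def adj(tmp, acc, height, q):
    acc += q - 4
    for base in q:
        height = height // tmp
        if 23 != q:
            break
    tmp = 29 + (height + 9)
    if acc < height:
        return height
    q = height
    height = acc != 36
    tmp = height
    if height < height and height == acc:
        tmp *= 35 == height
    return tmp

13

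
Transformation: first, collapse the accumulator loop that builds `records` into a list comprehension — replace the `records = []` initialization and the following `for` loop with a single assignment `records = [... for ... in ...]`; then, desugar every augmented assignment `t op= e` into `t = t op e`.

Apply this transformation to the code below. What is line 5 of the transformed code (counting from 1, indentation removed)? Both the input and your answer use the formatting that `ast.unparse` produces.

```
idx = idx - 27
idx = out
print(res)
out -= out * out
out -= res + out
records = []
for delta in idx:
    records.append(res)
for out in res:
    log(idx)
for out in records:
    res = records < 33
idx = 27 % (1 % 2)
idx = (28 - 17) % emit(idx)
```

out = out - (res + out)

Transformed code:
idx = idx - 27
idx = out
print(res)
out = out - out * out
out = out - (res + out)
records = [res for delta in idx]
for out in res:
    log(idx)
for out in records:
    res = records < 33
idx = 27 % (1 % 2)
idx = (28 - 17) % emit(idx)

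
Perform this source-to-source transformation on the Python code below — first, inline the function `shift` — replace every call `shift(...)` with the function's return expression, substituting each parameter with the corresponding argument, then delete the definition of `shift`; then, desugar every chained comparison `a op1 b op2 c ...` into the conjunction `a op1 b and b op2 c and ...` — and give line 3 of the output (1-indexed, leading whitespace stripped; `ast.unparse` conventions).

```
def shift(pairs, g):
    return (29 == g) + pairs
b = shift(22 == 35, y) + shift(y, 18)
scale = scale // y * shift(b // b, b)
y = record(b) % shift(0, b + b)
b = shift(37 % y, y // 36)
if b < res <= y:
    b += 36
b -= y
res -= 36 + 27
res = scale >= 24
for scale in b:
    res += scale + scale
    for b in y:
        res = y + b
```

Transformed code:
b = (29 == y) + (22 == 35) + ((29 == 18) + y)
scale = scale // y * ((29 == b) + b // b)
y = record(b) % ((29 == b + b) + 0)
b = (29 == y // 36) + 37 % y
if b < res and res <= y:
    b += 36
b -= y
res -= 36 + 27
res = scale >= 24
for scale in b:
    res += scale + scale
    for b in y:
        res = y + b

y = record(b) % ((29 == b + b) + 0)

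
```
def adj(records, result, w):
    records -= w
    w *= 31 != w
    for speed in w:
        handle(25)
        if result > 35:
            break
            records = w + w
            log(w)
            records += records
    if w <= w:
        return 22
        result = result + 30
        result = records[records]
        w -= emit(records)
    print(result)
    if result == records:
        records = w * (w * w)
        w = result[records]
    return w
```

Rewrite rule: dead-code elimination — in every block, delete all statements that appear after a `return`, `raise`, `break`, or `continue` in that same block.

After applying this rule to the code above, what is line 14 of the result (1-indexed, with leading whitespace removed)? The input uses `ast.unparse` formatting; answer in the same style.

return w

Transformed code:
def adj(records, result, w):
    records -= w
    w *= 31 != w
    for speed in w:
        handle(25)
        if result > 35:
            break
    if w <= w:
        return 22
    print(result)
    if result == records:
        records = w * (w * w)
        w = result[records]
    return w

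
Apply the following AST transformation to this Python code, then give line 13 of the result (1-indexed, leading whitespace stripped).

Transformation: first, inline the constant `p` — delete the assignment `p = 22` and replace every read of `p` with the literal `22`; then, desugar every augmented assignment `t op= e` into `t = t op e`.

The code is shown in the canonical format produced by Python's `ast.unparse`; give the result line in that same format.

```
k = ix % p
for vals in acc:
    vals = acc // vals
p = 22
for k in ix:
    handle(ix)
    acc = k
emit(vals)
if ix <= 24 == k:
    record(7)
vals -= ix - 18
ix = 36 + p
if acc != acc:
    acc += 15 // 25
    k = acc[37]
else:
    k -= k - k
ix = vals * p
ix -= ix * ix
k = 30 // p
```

Transformed code:
k = ix % 22
for vals in acc:
    vals = acc // vals
for k in ix:
    handle(ix)
    acc = k
emit(vals)
if ix <= 24 == k:
    record(7)
vals = vals - (ix - 18)
ix = 36 + 22
if acc != acc:
    acc = acc + 15 // 25
    k = acc[37]
else:
    k = k - (k - k)
ix = vals * 22
ix = ix - ix * ix
k = 30 // 22

acc = acc + 15 // 25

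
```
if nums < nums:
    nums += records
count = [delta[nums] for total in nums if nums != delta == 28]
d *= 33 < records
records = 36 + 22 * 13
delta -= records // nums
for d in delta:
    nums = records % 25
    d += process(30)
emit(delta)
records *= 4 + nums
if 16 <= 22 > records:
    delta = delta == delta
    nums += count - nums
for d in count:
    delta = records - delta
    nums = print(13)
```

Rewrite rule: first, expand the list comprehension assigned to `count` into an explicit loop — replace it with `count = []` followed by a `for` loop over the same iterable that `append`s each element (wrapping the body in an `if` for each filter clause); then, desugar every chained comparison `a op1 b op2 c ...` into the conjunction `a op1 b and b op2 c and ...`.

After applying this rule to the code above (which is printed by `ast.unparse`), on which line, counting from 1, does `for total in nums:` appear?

Transformed code:
if nums < nums:
    nums += records
count = []
for total in nums:
    if nums != delta and delta == 28:
        count.append(delta[nums])
d *= 33 < records
records = 36 + 22 * 13
delta -= records // nums
for d in delta:
    nums = records % 25
    d += process(30)
emit(delta)
records *= 4 + nums
if 16 <= 22 and 22 > records:
    delta = delta == delta
    nums += count - nums
for d in count:
    delta = records - delta
    nums = print(13)

4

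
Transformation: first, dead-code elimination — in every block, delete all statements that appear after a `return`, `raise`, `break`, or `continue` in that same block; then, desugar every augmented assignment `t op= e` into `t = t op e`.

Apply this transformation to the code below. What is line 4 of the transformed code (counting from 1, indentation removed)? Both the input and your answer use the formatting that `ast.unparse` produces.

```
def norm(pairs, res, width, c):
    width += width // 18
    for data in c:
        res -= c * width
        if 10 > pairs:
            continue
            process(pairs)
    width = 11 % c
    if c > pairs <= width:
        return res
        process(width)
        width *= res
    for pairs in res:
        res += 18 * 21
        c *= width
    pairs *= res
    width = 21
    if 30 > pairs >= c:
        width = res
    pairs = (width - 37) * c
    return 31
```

Transformed code:
def norm(pairs, res, width, c):
    width = width + width // 18
    for data in c:
        res = res - c * width
        if 10 > pairs:
            continue
    width = 11 % c
    if c > pairs <= width:
        return res
    for pairs in res:
        res = res + 18 * 21
        c = c * width
    pairs = pairs * res
    width = 21
    if 30 > pairs >= c:
        width = res
    pairs = (width - 37) * c
    return 31

res = res - c * width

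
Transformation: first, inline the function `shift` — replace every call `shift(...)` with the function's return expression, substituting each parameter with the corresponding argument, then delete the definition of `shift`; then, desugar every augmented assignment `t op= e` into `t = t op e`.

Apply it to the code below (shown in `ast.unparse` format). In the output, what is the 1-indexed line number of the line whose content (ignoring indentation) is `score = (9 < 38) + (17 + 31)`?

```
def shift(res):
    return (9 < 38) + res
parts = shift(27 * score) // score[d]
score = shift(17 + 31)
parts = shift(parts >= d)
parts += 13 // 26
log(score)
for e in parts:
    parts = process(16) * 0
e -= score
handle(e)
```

Transformed code:
parts = ((9 < 38) + 27 * score) // score[d]
score = (9 < 38) + (17 + 31)
parts = (9 < 38) + (parts >= d)
parts = parts + 13 // 26
log(score)
for e in parts:
    parts = process(16) * 0
e = e - score
handle(e)

2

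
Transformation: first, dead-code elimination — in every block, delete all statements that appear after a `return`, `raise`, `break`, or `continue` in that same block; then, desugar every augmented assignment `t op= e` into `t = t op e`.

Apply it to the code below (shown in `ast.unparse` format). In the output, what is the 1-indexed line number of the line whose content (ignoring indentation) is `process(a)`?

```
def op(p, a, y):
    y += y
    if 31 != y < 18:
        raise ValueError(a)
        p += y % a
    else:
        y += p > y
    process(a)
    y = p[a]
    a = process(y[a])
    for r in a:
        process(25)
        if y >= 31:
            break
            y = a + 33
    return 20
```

7

Transformed code:
def op(p, a, y):
    y = y + y
    if 31 != y < 18:
        raise ValueError(a)
    else:
        y = y + (p > y)
    process(a)
    y = p[a]
    a = process(y[a])
    for r in a:
        process(25)
        if y >= 31:
            break
    return 20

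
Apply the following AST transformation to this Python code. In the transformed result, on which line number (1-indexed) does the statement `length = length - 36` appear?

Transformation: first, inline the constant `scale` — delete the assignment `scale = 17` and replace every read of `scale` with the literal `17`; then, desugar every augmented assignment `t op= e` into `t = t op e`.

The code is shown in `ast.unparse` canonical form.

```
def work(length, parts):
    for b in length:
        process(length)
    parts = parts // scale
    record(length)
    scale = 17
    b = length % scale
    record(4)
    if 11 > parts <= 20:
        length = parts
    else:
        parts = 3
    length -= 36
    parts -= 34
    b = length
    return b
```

Transformed code:
def work(length, parts):
    for b in length:
        process(length)
    parts = parts // 17
    record(length)
    b = length % 17
    record(4)
    if 11 > parts <= 20:
        length = parts
    else:
        parts = 3
    length = length - 36
    parts = parts - 34
    b = length
    return b

12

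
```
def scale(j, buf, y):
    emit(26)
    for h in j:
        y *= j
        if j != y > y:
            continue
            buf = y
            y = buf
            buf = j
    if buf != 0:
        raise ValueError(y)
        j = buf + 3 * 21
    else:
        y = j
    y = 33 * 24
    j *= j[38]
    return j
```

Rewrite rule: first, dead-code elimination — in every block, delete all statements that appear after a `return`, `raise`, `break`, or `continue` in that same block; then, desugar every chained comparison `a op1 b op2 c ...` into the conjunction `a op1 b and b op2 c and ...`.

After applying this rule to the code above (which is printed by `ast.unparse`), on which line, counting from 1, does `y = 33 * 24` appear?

11

Transformed code:
def scale(j, buf, y):
    emit(26)
    for h in j:
        y *= j
        if j != y and y > y:
            continue
    if buf != 0:
        raise ValueError(y)
    else:
        y = j
    y = 33 * 24
    j *= j[38]
    return j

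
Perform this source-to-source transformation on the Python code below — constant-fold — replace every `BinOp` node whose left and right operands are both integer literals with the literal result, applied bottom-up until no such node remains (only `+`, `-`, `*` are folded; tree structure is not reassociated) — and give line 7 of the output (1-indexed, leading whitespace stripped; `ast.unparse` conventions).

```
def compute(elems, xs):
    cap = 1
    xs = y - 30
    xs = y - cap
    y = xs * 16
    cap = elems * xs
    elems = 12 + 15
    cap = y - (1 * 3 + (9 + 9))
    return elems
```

elems = 27

Transformed code:
def compute(elems, xs):
    cap = 1
    xs = y - 30
    xs = y - cap
    y = xs * 16
    cap = elems * xs
    elems = 27
    cap = y - 21
    return elems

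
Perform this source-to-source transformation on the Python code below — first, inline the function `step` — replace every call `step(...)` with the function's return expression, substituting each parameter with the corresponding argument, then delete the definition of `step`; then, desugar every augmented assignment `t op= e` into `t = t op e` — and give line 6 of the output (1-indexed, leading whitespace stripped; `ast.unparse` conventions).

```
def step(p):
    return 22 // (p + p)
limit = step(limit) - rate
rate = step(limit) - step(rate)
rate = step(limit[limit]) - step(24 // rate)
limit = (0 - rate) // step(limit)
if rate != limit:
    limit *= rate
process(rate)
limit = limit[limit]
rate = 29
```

limit = limit * rate

Transformed code:
limit = 22 // (limit + limit) - rate
rate = 22 // (limit + limit) - 22 // (rate + rate)
rate = 22 // (limit[limit] + limit[limit]) - 22 // (24 // rate + 24 // rate)
limit = (0 - rate) // (22 // (limit + limit))
if rate != limit:
    limit = limit * rate
process(rate)
limit = limit[limit]
rate = 29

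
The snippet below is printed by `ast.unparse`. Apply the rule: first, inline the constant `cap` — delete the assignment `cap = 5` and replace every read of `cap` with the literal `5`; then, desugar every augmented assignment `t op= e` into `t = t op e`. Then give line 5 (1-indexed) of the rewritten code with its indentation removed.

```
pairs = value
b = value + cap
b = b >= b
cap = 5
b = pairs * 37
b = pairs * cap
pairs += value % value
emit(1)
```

b = pairs * 5

Transformed code:
pairs = value
b = value + 5
b = b >= b
b = pairs * 37
b = pairs * 5
pairs = pairs + value % value
emit(1)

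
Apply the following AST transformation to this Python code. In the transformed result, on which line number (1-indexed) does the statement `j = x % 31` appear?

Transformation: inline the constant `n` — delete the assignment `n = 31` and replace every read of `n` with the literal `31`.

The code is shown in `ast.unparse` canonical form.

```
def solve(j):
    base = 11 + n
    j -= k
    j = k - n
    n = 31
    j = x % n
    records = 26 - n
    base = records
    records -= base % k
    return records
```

5

Transformed code:
def solve(j):
    base = 11 + 31
    j -= k
    j = k - 31
    j = x % 31
    records = 26 - 31
    base = records
    records -= base % k
    return records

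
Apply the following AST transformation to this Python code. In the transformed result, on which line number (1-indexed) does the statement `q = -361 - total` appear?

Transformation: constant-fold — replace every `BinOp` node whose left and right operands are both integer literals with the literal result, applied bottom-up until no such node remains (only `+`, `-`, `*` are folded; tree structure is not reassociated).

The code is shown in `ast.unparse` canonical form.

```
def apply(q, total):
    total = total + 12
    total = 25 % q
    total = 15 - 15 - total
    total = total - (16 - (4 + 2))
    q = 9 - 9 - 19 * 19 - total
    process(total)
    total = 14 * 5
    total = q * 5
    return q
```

Transformed code:
def apply(q, total):
    total = total + 12
    total = 25 % q
    total = 0 - total
    total = total - 10
    q = -361 - total
    process(total)
    total = 70
    total = q * 5
    return q

6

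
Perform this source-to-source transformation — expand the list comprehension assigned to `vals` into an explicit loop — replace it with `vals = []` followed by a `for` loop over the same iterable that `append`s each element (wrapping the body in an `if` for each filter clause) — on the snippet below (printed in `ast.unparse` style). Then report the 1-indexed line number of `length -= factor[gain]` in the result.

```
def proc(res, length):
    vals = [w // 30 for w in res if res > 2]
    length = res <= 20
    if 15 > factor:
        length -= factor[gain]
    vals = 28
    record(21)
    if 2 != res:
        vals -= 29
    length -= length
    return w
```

Transformed code:
def proc(res, length):
    vals = []
    for w in res:
        if res > 2:
            vals.append(w // 30)
    length = res <= 20
    if 15 > factor:
        length -= factor[gain]
    vals = 28
    record(21)
    if 2 != res:
        vals -= 29
    length -= length
    return w

8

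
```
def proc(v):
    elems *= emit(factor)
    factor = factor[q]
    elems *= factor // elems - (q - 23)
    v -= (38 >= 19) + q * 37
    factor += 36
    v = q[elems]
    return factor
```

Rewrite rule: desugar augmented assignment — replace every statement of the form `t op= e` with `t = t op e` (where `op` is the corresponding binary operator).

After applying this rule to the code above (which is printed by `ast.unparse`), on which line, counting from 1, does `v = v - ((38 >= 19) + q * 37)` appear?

Transformed code:
def proc(v):
    elems = elems * emit(factor)
    factor = factor[q]
    elems = elems * (factor // elems - (q - 23))
    v = v - ((38 >= 19) + q * 37)
    factor = factor + 36
    v = q[elems]
    return factor

5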